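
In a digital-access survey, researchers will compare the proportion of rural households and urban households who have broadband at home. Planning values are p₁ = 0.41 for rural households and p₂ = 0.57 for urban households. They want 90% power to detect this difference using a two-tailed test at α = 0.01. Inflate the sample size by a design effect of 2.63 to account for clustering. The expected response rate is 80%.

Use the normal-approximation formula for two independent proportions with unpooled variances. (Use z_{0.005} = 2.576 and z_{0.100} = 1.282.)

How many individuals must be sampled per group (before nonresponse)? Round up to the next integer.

n = (z_{α/2} + z_β)² · [p₁(1−p₁) + p₂(1−p₂)] / (p₁ − p₂)²
  = (2.576 + 1.282)² · (0.41·0.59 + 0.57·0.43) / (-0.16)²
  = (3.858)² · (0.2419 + 0.2451) / 0.0256
  = 14.8842 · 0.4870 / 0.0256
  = 283.15
Design effect: 2.63 × 283.15 = 744.68.
Adjust for 80% response: 744.68 / 0.80 = 930.85.
Round up → n = 931 per group.

n = 931 per group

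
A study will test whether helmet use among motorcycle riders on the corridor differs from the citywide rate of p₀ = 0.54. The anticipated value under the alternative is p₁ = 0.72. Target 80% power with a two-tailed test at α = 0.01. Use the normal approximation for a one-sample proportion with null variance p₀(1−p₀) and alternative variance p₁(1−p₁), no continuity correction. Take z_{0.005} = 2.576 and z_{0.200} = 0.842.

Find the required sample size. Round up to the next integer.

n = 86

n = [z_{α/2}·√(p₀q₀) + z_β·√(p₁q₁)]² / (p₁ − p₀)²
  = [2.576·√(0.54·0.46) + 0.842·√(0.72·0.28)]² / (0.18)²
  = [2.576·0.4984 + 0.842·0.4490]² / 0.0324
  = [1.6619]² / 0.0324
  = 85.25
Round up → n = 86.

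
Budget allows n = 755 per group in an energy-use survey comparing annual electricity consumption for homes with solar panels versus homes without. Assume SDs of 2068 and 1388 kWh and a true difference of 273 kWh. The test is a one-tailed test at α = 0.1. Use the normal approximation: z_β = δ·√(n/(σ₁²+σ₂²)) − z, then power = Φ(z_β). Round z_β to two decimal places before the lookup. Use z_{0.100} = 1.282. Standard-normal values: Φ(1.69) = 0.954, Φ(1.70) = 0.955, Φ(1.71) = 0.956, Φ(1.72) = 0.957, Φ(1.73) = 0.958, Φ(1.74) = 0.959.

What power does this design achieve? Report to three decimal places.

z_β = δ·√(n/(σ₁²+σ₂²)) − z_α
    = 273 · √(755/6203168) − 1.282
    = 273 · 0.01103 − 1.282
    = 3.0118 − 1.282 = 1.7298 → 1.73
Power = Φ(1.73) = 0.958.

Power ≈ 0.958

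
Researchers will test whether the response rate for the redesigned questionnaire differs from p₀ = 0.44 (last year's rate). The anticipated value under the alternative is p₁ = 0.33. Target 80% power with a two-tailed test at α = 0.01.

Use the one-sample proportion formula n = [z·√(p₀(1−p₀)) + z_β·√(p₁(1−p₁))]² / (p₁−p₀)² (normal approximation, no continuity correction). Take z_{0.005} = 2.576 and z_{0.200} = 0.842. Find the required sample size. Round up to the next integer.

n = [z_{α/2}·√(p₀q₀) + z_β·√(p₁q₁)]² / (p₁ − p₀)²
  = [2.576·√(0.44·0.56) + 0.842·√(0.33·0.67)]² / (-0.11)²
  = [2.576·0.4964 + 0.842·0.4702]² / 0.0121
  = [1.6746]² / 0.0121
  = 231.76
Round up → n = 232.

n = 232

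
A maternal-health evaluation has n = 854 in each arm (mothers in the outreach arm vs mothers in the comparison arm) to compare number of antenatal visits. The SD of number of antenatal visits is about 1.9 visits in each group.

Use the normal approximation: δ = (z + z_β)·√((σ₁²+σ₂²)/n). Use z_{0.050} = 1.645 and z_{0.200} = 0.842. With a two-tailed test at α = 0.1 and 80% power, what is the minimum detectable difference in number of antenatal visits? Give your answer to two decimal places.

δ = (z_{α/2} + z_β) · √((σ₁²+σ₂²)/n)
  = (1.645 + 0.842) · √(7.22/854)
  = 2.487 · √0.00845
  = 2.487 · 0.0919
  = 0.2287

Minimum detectable difference ≈ 0.23 visits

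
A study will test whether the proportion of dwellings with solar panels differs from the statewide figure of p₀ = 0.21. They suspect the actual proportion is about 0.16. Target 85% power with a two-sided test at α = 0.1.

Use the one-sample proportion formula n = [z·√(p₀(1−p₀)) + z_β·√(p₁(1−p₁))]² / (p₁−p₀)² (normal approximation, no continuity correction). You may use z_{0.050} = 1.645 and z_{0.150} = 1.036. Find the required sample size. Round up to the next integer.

n = 441

n = [z_{α/2}·√(p₀q₀) + z_β·√(p₁q₁)]² / (p₁ − p₀)²
  = [1.645·√(0.21·0.79) + 1.036·√(0.16·0.84)]² / (-0.05)²
  = [1.645·0.4073 + 1.036·0.3666]² / 0.0025
  = [1.0498]² / 0.0025
  = 440.85
Round up → n = 441.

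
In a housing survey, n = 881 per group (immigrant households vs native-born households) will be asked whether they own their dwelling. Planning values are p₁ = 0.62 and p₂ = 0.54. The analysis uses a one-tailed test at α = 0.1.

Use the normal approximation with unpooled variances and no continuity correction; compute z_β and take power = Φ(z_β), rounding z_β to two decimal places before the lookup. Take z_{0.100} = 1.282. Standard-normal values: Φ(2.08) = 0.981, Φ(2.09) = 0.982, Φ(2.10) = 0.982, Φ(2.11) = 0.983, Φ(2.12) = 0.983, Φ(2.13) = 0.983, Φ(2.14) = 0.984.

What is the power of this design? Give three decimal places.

Power ≈ 0.983

z_β = |p₁−p₂|·√(n/[p₁q₁+p₂q₂]) − z_α
    = 0.08 · √(881/0.4840) − 1.282
    = 0.08 · 42.6644 − 1.282
    = 3.4131 − 1.282 = 2.1311 → 2.13
Power = Φ(2.13) = 0.983.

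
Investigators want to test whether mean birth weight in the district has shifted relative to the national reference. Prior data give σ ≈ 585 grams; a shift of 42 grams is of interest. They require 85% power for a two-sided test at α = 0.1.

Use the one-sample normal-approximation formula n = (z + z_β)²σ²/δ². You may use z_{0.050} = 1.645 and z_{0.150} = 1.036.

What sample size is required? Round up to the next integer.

n = (z_{α/2} + z_β)² · σ² / δ²
  = (1.645 + 1.036)² · 585² / 42²
  = 7.1878 · 342225 / 1764
  = 1394.46
Round up → n = 1395.

n = 1395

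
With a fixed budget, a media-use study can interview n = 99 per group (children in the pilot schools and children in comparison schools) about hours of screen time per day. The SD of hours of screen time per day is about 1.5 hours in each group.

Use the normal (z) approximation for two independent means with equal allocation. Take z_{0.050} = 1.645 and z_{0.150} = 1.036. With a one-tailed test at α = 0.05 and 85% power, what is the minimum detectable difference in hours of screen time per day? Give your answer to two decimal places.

δ = (z_α + z_β) · √((σ₁²+σ₂²)/n)
  = (1.645 + 1.036) · √(4.5/99)
  = 2.681 · √0.04545
  = 2.681 · 0.2132
  = 0.5716

Minimum detectable difference ≈ 0.57 hours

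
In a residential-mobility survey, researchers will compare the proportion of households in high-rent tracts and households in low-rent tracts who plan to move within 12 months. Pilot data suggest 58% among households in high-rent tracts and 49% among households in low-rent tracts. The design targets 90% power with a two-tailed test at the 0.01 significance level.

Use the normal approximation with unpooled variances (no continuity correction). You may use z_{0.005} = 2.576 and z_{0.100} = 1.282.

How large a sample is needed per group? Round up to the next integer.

n = 907 per group

n = (z_{α/2} + z_β)² · [p₁(1−p₁) + p₂(1−p₂)] / (p₁ − p₂)²
  = (2.576 + 1.282)² · (0.58·0.42 + 0.49·0.51) / (0.09)²
  = (3.858)² · (0.2436 + 0.2499) / 0.0081
  = 14.8842 · 0.4935 / 0.0081
  = 906.83
Round up → n = 907 per group.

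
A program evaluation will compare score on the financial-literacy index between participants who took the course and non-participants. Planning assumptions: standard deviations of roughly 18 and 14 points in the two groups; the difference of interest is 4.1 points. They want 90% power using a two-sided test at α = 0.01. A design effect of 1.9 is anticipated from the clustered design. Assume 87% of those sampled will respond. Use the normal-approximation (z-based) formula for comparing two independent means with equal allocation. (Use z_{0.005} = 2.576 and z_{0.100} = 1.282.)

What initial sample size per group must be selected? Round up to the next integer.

n = 1006 per group

n = (z_{α/2} + z_β)² · (σ₁² + σ₂²) / δ²
  = (2.576 + 1.282)² · (18² + 14² = 520) / 4.1²
  = 14.8842 · 520 / 16.81
  = 460.43
Design effect: 1.9 × 460.43 = 874.81.
Adjust for 87% response: 874.81 / 0.87 = 1005.53.
Round up → n = 1006 per group.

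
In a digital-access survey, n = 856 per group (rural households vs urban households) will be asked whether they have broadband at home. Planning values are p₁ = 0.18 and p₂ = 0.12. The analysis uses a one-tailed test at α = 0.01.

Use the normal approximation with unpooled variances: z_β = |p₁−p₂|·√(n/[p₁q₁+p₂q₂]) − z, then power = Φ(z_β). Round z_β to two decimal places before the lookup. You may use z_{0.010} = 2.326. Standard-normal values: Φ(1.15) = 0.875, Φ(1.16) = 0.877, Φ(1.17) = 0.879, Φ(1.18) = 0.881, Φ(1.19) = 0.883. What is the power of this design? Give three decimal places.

Power ≈ 0.877

z_β = |p₁−p₂|·√(n/[p₁q₁+p₂q₂]) − z_α
    = 0.06 · √(856/0.2532) − 2.326
    = 0.06 · 58.1440 − 2.326
    = 3.4886 − 2.326 = 1.1626 → 1.16
Power = Φ(1.16) = 0.877.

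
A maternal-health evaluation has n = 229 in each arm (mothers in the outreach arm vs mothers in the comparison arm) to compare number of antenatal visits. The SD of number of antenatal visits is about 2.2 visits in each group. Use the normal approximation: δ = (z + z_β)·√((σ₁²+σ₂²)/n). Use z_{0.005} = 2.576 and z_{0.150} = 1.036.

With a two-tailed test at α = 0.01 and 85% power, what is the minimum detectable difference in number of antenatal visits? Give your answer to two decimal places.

Minimum detectable difference ≈ 0.74 visits

δ = (z_{α/2} + z_β) · √((σ₁²+σ₂²)/n)
  = (2.576 + 1.036) · √(9.68/229)
  = 3.612 · √0.04227
  = 3.612 · 0.2056
  = 0.7426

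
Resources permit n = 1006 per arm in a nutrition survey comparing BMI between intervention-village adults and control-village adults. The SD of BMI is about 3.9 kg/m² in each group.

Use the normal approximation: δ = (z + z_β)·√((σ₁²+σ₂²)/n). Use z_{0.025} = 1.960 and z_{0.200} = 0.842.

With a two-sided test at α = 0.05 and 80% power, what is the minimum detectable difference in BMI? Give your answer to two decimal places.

δ = (z_{α/2} + z_β) · √((σ₁²+σ₂²)/n)
  = (1.960 + 0.842) · √(30.42/1006)
  = 2.802 · √0.03024
  = 2.802 · 0.1739
  = 0.4872

Minimum detectable difference ≈ 0.49 kg/m²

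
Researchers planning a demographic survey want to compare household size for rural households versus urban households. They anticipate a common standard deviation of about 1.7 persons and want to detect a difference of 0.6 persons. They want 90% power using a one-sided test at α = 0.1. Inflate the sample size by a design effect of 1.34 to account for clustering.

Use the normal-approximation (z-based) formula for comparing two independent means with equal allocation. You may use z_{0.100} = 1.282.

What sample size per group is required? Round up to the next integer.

n = (z_α + z_β)² · (σ₁² + σ₂²) / δ²
  = (1.282 + 1.282)² · (2·1.7² = 5.78) / 0.6²
  = 6.5741 · 5.78 / 0.36
  = 105.55
Design effect: 1.34 × 105.55 = 141.44.
Round up → n = 142 per group.

n = 142 per group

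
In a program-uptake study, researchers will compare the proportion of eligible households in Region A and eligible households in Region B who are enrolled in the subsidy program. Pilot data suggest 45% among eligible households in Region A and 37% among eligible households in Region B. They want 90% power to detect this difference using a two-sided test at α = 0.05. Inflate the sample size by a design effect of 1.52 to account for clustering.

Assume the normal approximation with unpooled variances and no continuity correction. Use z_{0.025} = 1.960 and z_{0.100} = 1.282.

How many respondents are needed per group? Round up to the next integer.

n = (z_{α/2} + z_β)² · [p₁(1−p₁) + p₂(1−p₂)] / (p₁ − p₂)²
  = (1.960 + 1.282)² · (0.45·0.55 + 0.37·0.63) / (0.08)²
  = (3.242)² · (0.2475 + 0.2331) / 0.0064
  = 10.5106 · 0.4806 / 0.0064
  = 789.28
Design effect: 1.52 × 789.28 = 1199.70.
Round up → n = 1200 per group.

n = 1200 per group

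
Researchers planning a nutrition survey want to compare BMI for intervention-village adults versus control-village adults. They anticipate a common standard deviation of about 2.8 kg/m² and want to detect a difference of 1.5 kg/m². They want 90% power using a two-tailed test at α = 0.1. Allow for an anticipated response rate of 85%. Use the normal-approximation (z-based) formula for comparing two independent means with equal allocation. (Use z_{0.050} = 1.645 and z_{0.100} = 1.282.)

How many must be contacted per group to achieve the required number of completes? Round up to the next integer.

n = 71 per group

n = (z_{α/2} + z_β)² · (σ₁² + σ₂²) / δ²
  = (1.645 + 1.282)² · (2·2.8² = 15.68) / 1.5²
  = 8.5673 · 15.68 / 2.25
  = 59.70
Adjust for 85% response: 59.70 / 0.85 = 70.24.
Round up → n = 71 per group.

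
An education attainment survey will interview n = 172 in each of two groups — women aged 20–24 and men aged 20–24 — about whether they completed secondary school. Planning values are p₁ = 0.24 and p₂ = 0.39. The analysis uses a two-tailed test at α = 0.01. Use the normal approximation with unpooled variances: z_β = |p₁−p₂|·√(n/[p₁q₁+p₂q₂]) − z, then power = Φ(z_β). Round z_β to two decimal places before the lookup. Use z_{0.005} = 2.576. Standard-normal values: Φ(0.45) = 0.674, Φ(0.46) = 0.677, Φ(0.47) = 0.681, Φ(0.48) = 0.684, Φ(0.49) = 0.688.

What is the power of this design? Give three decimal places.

z_β = |p₁−p₂|·√(n/[p₁q₁+p₂q₂]) − z_{α/2}
    = 0.15 · √(172/0.4203) − 2.576
    = 0.15 · 20.2295 − 2.576
    = 3.0344 − 2.576 = 0.4584 → 0.46
Power = Φ(0.46) = 0.677.

Power ≈ 0.677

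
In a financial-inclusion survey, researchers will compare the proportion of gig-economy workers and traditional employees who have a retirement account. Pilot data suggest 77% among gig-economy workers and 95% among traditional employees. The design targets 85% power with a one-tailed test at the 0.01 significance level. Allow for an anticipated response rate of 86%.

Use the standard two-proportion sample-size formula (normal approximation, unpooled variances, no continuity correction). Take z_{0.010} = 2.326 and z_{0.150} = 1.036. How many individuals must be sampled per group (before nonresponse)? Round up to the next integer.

n = (z_α + z_β)² · [p₁(1−p₁) + p₂(1−p₂)] / (p₁ − p₂)²
  = (2.326 + 1.036)² · (0.77·0.23 + 0.95·0.05) / (-0.18)²
  = (3.362)² · (0.1771 + 0.0475) / 0.0324
  = 11.3030 · 0.2246 / 0.0324
  = 78.35
Adjust for 86% response: 78.35 / 0.86 = 91.11.
Round up → n = 92 per group.

n = 92 per group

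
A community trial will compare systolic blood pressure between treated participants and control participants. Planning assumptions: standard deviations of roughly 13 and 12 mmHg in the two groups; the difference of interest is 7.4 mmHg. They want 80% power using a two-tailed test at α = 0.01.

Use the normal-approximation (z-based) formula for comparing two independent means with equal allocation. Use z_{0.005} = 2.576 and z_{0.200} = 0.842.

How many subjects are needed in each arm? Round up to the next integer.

n = (z_{α/2} + z_β)² · (σ₁² + σ₂²) / δ²
  = (2.576 + 0.842)² · (13² + 12² = 313) / 7.4²
  = 11.6827 · 313 / 54.76
  = 66.78
Round up → n = 67 per group.

n = 67 per group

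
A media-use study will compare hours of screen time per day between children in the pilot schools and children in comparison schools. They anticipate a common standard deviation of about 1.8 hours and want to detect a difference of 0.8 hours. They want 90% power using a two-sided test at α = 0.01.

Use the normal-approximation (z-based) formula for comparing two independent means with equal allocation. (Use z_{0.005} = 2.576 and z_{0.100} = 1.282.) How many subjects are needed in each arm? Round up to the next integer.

n = (z_{α/2} + z_β)² · (σ₁² + σ₂²) / δ²
  = (2.576 + 1.282)² · (2·1.8² = 6.48) / 0.8²
  = 14.8842 · 6.48 / 0.64
  = 150.70
Round up → n = 151 per group.

n = 151 per group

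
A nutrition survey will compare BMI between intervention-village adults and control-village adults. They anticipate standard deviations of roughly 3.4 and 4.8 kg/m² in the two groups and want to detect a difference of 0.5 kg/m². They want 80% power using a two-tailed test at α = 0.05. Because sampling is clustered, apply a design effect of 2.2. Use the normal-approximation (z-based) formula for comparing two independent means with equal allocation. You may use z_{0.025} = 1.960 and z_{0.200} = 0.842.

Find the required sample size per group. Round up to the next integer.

n = 2391 per group

n = (z_{α/2} + z_β)² · (σ₁² + σ₂²) / δ²
  = (1.960 + 0.842)² · (3.4² + 4.8² = 34.6) / 0.5²
  = 7.8512 · 34.6 / 0.25
  = 1086.61
Design effect: 2.2 × 1086.61 = 2390.53.
Round up → n = 2391 per group.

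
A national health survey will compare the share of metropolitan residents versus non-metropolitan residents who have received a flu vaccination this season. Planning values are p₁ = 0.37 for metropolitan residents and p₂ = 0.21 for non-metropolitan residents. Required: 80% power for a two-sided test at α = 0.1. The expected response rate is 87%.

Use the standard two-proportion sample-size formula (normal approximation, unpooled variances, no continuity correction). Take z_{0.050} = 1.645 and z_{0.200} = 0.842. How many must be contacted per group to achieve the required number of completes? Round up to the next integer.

n = (z_{α/2} + z_β)² · [p₁(1−p₁) + p₂(1−p₂)] / (p₁ − p₂)²
  = (1.645 + 0.842)² · (0.37·0.63 + 0.21·0.79) / (0.16)²
  = (2.487)² · (0.2331 + 0.1659) / 0.0256
  = 6.1852 · 0.3990 / 0.0256
  = 96.40
Adjust for 87% response: 96.40 / 0.87 = 110.81.
Round up → n = 111 per group.

n = 111 per group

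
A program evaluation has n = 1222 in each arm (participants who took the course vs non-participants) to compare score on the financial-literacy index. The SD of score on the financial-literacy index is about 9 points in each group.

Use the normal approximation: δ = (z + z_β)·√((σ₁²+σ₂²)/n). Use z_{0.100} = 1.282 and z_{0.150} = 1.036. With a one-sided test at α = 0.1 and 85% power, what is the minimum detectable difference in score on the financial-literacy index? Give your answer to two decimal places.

δ = (z_α + z_β) · √((σ₁²+σ₂²)/n)
  = (1.282 + 1.036) · √(162/1222)
  = 2.318 · √0.13257
  = 2.318 · 0.3641
  = 0.8440

Minimum detectable difference ≈ 0.84 points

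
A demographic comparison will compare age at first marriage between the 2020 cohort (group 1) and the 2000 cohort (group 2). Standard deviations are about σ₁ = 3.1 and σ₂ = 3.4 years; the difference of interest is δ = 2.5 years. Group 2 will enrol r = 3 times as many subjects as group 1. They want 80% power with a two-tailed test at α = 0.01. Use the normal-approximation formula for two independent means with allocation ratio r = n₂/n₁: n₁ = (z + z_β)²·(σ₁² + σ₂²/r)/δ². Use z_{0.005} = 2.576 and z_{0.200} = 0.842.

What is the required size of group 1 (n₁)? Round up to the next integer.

n₁ = (z_{α/2} + z_β)² · (σ₁² + σ₂²/r) / δ²
   = (2.576 + 0.842)² · (3.1² + 3.4²/3) / 2.5²
   = 11.6827 · (9.61 + 3.8533) / 6.25
   = 11.6827 · 13.4633 / 6.25
   = 25.17
Round up → n₁ = 26; n₂ = r·n₁ = 3 × 26 = 78.

n₁ = 26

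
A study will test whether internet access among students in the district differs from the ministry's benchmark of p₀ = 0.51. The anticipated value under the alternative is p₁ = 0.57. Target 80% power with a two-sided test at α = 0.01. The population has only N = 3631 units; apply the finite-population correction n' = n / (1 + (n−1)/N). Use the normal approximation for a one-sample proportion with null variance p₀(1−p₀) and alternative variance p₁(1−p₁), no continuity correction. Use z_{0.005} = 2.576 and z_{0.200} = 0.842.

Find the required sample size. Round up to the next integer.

n = 661

n = [z_{α/2}·√(p₀q₀) + z_β·√(p₁q₁)]² / (p₁ − p₀)²
  = [2.576·√(0.51·0.49) + 0.842·√(0.57·0.43)]² / (0.06)²
  = [2.576·0.4999 + 0.842·0.4951]² / 0.0036
  = [1.7046]² / 0.0036
  = 807.12
Finite-population correction (N = 3631): 807.12 / (1 + (807.12 − 1)/3631) = 660.49.
Round up → n = 661.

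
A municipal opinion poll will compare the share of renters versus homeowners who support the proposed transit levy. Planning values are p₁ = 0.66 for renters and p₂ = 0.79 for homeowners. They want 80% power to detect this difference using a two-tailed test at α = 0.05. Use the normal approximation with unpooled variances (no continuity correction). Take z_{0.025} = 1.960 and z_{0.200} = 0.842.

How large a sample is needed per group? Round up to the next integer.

n = (z_{α/2} + z_β)² · [p₁(1−p₁) + p₂(1−p₂)] / (p₁ − p₂)²
  = (1.960 + 0.842)² · (0.66·0.34 + 0.79·0.21) / (-0.13)²
  = (2.802)² · (0.2244 + 0.1659) / 0.0169
  = 7.8512 · 0.3903 / 0.0169
  = 181.32
Round up → n = 182 per group.

n = 182 per group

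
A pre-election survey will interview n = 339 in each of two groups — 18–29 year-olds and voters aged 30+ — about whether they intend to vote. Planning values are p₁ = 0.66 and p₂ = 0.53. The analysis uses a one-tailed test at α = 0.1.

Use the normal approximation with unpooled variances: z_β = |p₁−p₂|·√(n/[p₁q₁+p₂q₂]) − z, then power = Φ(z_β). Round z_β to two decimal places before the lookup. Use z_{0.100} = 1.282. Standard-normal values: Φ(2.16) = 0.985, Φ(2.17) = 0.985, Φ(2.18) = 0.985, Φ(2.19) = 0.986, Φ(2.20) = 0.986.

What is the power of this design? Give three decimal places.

Power ≈ 0.986

z_β = |p₁−p₂|·√(n/[p₁q₁+p₂q₂]) − z_α
    = 0.13 · √(339/0.4735) − 1.282
    = 0.13 · 26.7572 − 1.282
    = 3.4784 − 1.282 = 2.1964 → 2.20
Power = Φ(2.20) = 0.986.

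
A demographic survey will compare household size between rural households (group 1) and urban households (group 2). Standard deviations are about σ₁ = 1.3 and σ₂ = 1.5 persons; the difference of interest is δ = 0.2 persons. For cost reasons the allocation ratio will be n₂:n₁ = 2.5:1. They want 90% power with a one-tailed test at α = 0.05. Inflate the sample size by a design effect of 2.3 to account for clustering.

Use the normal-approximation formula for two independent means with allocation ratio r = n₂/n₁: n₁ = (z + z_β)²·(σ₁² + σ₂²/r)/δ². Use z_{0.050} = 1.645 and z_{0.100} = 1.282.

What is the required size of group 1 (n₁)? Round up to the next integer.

n₁ = (z_α + z_β)² · (σ₁² + σ₂²/r) / δ²
   = (1.645 + 1.282)² · (1.3² + 1.5²/2.5) / 0.2²
   = 8.5673 · (1.69 + 0.9) / 0.04
   = 8.5673 · 2.59 / 0.04
   = 554.73
Design effect: 2.3 × 554.73 = 1275.89.
Round up → n₁ = 1276; n₂ = r·n₁ = 2.5 × 1276 = 3190.

n₁ = 1276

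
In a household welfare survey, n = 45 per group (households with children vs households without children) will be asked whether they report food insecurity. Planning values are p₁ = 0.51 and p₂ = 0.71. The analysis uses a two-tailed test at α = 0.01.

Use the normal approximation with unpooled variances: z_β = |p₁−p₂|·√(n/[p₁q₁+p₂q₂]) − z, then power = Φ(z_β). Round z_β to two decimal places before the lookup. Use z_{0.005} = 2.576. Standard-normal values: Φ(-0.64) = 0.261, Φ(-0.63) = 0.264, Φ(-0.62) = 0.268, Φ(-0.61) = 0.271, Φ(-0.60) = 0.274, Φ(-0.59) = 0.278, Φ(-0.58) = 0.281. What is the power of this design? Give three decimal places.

Power ≈ 0.278

z_β = |p₁−p₂|·√(n/[p₁q₁+p₂q₂]) − z_{α/2}
    = 0.20 · √(45/0.4558) − 2.576
    = 0.20 · 9.9362 − 2.576
    = 1.9872 − 2.576 = -0.5888 → -0.59
Power = Φ(-0.59) = 0.278.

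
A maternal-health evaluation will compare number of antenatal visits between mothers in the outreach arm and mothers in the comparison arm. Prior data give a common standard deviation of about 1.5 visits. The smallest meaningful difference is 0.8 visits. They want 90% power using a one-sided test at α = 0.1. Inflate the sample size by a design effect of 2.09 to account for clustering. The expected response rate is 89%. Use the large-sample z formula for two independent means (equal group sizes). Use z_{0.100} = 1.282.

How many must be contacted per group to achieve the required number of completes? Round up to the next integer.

n = (z_α + z_β)² · (σ₁² + σ₂²) / δ²
  = (1.282 + 1.282)² · (2·1.5² = 4.5) / 0.8²
  = 6.5741 · 4.5 / 0.64
  = 46.22
Design effect: 2.09 × 46.22 = 96.61.
Adjust for 89% response: 96.61 / 0.89 = 108.55.
Round up → n = 109 per group.

n = 109 per group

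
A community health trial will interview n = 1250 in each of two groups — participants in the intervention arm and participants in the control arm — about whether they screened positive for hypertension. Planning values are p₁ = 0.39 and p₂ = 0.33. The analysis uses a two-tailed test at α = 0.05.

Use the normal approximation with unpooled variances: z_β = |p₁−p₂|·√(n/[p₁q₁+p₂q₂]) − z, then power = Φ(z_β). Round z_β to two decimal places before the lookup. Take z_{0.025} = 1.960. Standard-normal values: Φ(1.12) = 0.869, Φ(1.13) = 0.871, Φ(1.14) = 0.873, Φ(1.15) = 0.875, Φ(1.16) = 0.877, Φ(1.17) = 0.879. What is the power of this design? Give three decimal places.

z_β = |p₁−p₂|·√(n/[p₁q₁+p₂q₂]) − z_{α/2}
    = 0.06 · √(1250/0.4590) − 1.960
    = 0.06 · 52.1854 − 1.960
    = 3.1311 − 1.960 = 1.1711 → 1.17
Power = Φ(1.17) = 0.879.

Power ≈ 0.879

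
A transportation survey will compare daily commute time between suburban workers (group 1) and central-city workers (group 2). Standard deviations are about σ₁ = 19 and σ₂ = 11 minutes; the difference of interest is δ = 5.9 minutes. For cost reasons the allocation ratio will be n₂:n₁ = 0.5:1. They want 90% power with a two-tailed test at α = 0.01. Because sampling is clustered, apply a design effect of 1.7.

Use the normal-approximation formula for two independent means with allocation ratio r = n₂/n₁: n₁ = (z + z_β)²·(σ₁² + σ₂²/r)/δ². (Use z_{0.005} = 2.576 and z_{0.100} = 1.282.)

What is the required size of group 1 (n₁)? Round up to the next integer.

n₁ = 439

n₁ = (z_{α/2} + z_β)² · (σ₁² + σ₂²/r) / δ²
   = (2.576 + 1.282)² · (19² + 11²/0.5) / 5.9²
   = 14.8842 · (361 + 242) / 34.81
   = 14.8842 · 603 / 34.81
   = 257.83
Design effect: 1.7 × 257.83 = 438.32.
Round up → n₁ = 439; n₂ = r·n₁ = 0.5 × 439 = 220.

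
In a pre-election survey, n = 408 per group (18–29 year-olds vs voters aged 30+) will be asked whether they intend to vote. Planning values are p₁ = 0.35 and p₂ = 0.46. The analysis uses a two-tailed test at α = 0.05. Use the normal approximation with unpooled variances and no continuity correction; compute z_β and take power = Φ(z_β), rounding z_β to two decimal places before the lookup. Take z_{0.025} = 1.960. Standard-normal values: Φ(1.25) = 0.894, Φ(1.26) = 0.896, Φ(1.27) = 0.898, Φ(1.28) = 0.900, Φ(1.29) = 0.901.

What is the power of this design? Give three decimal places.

Power ≈ 0.896

z_β = |p₁−p₂|·√(n/[p₁q₁+p₂q₂]) − z_{α/2}
    = 0.11 · √(408/0.4759) − 1.960
    = 0.11 · 29.2801 − 1.960
    = 3.2208 − 1.960 = 1.2608 → 1.26
Power = Φ(1.26) = 0.896.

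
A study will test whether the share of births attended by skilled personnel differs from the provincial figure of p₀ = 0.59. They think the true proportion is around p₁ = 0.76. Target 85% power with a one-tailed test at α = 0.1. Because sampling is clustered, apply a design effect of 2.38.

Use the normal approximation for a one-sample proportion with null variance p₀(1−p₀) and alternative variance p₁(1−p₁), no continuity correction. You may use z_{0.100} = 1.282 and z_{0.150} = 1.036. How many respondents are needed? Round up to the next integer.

n = 95

n = [z_α·√(p₀q₀) + z_β·√(p₁q₁)]² / (p₁ − p₀)²
  = [1.282·√(0.59·0.41) + 1.036·√(0.76·0.24)]² / (0.17)²
  = [1.282·0.4918 + 1.036·0.4271]² / 0.0289
  = [1.0730]² / 0.0289
  = 39.84
Design effect: 2.38 × 39.84 = 94.81.
Round up → n = 95.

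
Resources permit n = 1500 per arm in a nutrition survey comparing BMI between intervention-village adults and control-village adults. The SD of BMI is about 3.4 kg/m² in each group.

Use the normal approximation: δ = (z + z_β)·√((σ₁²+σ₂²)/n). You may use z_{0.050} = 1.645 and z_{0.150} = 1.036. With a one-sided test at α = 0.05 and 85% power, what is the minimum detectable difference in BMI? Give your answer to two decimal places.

δ = (z_α + z_β) · √((σ₁²+σ₂²)/n)
  = (1.645 + 1.036) · √(23.12/1500)
  = 2.681 · √0.01541
  = 2.681 · 0.1242
  = 0.3328

Minimum detectable difference ≈ 0.33 kg/m²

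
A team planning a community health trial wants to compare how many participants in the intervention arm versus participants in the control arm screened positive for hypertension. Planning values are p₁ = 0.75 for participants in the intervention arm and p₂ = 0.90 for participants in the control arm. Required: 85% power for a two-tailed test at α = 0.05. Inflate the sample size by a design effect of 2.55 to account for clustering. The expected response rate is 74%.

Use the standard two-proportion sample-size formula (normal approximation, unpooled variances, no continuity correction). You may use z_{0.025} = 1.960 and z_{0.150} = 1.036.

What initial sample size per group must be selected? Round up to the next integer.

n = (z_{α/2} + z_β)² · [p₁(1−p₁) + p₂(1−p₂)] / (p₁ − p₂)²
  = (1.960 + 1.036)² · (0.75·0.25 + 0.90·0.10) / (-0.15)²
  = (2.996)² · (0.1875 + 0.0900) / 0.0225
  = 8.9760 · 0.2775 / 0.0225
  = 110.70
Design effect: 2.55 × 110.70 = 282.30.
Adjust for 74% response: 282.30 / 0.74 = 381.48.
Round up → n = 382 per group.

n = 382 per group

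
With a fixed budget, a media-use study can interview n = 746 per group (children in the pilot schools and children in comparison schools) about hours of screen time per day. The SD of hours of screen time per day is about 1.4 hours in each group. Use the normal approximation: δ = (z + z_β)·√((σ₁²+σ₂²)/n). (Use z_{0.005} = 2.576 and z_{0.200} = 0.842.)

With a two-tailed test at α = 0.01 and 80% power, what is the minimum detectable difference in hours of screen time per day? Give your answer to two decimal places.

δ = (z_{α/2} + z_β) · √((σ₁²+σ₂²)/n)
  = (2.576 + 0.842) · √(3.92/746)
  = 3.418 · √0.00525
  = 3.418 · 0.0725
  = 0.2478

Minimum detectable difference ≈ 0.25 hours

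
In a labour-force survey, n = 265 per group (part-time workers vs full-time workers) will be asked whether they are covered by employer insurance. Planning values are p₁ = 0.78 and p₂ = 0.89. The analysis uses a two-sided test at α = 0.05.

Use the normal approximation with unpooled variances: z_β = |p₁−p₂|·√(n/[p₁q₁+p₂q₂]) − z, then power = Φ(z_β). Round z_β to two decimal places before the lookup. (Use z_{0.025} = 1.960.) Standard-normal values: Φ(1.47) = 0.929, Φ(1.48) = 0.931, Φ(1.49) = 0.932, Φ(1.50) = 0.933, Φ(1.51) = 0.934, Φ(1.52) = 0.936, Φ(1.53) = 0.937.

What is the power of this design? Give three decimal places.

z_β = |p₁−p₂|·√(n/[p₁q₁+p₂q₂]) − z_{α/2}
    = 0.11 · √(265/0.2695) − 1.960
    = 0.11 · 31.3577 − 1.960
    = 3.4493 − 1.960 = 1.4893 → 1.49
Power = Φ(1.49) = 0.932.

Power ≈ 0.932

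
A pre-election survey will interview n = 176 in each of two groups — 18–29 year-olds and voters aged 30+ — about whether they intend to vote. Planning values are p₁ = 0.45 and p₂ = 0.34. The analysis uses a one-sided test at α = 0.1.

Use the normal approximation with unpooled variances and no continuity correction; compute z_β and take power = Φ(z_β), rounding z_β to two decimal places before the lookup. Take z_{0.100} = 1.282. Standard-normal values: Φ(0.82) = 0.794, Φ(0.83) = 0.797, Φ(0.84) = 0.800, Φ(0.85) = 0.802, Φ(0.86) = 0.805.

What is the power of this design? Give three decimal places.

z_β = |p₁−p₂|·√(n/[p₁q₁+p₂q₂]) − z_α
    = 0.11 · √(176/0.4719) − 1.282
    = 0.11 · 19.3122 − 1.282
    = 2.1243 − 1.282 = 0.8423 → 0.84
Power = Φ(0.84) = 0.800.

Power ≈ 0.800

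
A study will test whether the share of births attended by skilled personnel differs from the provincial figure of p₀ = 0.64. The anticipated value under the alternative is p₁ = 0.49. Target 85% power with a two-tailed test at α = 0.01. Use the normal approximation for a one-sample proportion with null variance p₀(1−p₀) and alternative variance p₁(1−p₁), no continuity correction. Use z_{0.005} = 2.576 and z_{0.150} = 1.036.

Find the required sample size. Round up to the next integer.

n = 137

n = [z_{α/2}·√(p₀q₀) + z_β·√(p₁q₁)]² / (p₁ − p₀)²
  = [2.576·√(0.64·0.36) + 1.036·√(0.49·0.51)]² / (-0.15)²
  = [2.576·0.4800 + 1.036·0.4999]² / 0.0225
  = [1.7544]² / 0.0225
  = 136.79
Round up → n = 137.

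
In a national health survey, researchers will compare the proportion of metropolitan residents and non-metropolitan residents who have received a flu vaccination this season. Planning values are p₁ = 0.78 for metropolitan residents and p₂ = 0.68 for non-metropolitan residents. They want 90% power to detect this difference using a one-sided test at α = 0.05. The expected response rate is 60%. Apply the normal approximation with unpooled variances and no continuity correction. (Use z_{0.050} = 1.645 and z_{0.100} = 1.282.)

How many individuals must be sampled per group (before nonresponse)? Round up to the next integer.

n = 556 per group

n = (z_α + z_β)² · [p₁(1−p₁) + p₂(1−p₂)] / (p₁ − p₂)²
  = (1.645 + 1.282)² · (0.78·0.22 + 0.68·0.32) / (0.10)²
  = (2.927)² · (0.1716 + 0.2176) / 0.0100
  = 8.5673 · 0.3892 / 0.0100
  = 333.44
Adjust for 60% response: 333.44 / 0.60 = 555.73.
Round up → n = 556 per group.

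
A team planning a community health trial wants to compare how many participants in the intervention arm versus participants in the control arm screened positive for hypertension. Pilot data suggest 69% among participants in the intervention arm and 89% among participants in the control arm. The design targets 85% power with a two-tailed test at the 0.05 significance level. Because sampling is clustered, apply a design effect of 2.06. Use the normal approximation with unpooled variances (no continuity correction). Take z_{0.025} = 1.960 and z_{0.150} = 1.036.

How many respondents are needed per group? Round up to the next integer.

n = (z_{α/2} + z_β)² · [p₁(1−p₁) + p₂(1−p₂)] / (p₁ − p₂)²
  = (1.960 + 1.036)² · (0.69·0.31 + 0.89·0.11) / (-0.20)²
  = (2.996)² · (0.2139 + 0.0979) / 0.0400
  = 8.9760 · 0.3118 / 0.0400
  = 69.97
Design effect: 2.06 × 69.97 = 144.13.
Round up → n = 145 per group.

n = 145 per group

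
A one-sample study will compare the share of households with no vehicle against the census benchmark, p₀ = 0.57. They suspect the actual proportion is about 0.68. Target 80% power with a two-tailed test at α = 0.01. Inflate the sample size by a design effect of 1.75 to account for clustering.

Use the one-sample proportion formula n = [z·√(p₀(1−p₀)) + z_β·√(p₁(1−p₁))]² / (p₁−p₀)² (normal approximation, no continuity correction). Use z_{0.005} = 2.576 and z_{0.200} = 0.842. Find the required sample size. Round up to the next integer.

n = [z_{α/2}·√(p₀q₀) + z_β·√(p₁q₁)]² / (p₁ − p₀)²
  = [2.576·√(0.57·0.43) + 0.842·√(0.68·0.32)]² / (0.11)²
  = [2.576·0.4951 + 0.842·0.4665]² / 0.0121
  = [1.6681]² / 0.0121
  = 229.96
Design effect: 1.75 × 229.96 = 402.43.
Round up → n = 403.

n = 403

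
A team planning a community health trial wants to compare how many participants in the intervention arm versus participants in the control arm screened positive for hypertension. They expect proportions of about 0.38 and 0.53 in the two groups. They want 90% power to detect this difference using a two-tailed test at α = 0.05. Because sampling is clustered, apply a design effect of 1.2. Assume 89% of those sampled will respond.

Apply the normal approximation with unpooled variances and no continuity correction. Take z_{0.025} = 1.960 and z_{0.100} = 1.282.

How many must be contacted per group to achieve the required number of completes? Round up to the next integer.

n = (z_{α/2} + z_β)² · [p₁(1−p₁) + p₂(1−p₂)] / (p₁ − p₂)²
  = (1.960 + 1.282)² · (0.38·0.62 + 0.53·0.47) / (-0.15)²
  = (3.242)² · (0.2356 + 0.2491) / 0.0225
  = 10.5106 · 0.4847 / 0.0225
  = 226.42
Design effect: 1.2 × 226.42 = 271.71.
Adjust for 89% response: 271.71 / 0.89 = 305.29.
Round up → n = 306 per group.

n = 306 per group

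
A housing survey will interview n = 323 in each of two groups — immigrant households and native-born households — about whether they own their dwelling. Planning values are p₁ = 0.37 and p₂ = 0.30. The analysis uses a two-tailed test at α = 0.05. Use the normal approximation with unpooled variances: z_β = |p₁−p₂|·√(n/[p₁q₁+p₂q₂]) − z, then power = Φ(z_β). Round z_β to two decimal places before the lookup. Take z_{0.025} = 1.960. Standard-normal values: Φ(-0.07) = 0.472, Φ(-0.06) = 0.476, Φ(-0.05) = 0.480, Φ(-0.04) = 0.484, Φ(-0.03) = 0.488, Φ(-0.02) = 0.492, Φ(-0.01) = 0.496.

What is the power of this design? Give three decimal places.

z_β = |p₁−p₂|·√(n/[p₁q₁+p₂q₂]) − z_{α/2}
    = 0.07 · √(323/0.4431) − 1.960
    = 0.07 · 26.9992 − 1.960
    = 1.8899 − 1.960 = -0.0701 → -0.07
Power = Φ(-0.07) = 0.472.

Power ≈ 0.472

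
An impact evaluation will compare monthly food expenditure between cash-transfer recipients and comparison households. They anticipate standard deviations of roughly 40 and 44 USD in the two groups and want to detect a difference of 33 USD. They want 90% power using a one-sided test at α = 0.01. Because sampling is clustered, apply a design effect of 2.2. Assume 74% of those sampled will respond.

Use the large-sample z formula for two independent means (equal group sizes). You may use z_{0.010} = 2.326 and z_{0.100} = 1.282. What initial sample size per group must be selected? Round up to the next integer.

n = 126 per group

n = (z_α + z_β)² · (σ₁² + σ₂²) / δ²
  = (2.326 + 1.282)² · (40² + 44² = 3536) / 33²
  = 13.0177 · 3536 / 1089
  = 42.27
Design effect: 2.2 × 42.27 = 92.99.
Adjust for 74% response: 92.99 / 0.74 = 125.66.
Round up → n = 126 per group.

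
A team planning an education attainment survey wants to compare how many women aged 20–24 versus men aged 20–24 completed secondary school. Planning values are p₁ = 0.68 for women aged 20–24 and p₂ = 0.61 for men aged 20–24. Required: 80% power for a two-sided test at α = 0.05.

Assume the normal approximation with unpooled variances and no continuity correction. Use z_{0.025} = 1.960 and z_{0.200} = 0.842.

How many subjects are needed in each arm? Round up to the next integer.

n = 730 per group

n = (z_{α/2} + z_β)² · [p₁(1−p₁) + p₂(1−p₂)] / (p₁ − p₂)²
  = (1.960 + 0.842)² · (0.68·0.32 + 0.61·0.39) / (0.07)²
  = (2.802)² · (0.2176 + 0.2379) / 0.0049
  = 7.8512 · 0.4555 / 0.0049
  = 729.84
Round up → n = 730 per group.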